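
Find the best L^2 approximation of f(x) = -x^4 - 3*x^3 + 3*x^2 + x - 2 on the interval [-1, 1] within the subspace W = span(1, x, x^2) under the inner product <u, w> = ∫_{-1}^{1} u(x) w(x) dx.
g(x) = 15*x^2/7 - 4*x/5 - 67/35

The best approximation g ∈ W is the orthogonal projection of f onto W. Writing g = a_0 + a_1 x + a_2 x^2, the coefficients solve the normal equations G · a = b where
  G_{ij} = <φ_i, φ_j> and b_i = <f, φ_i>, with φ_0 = 1, φ_1 = x, φ_2 = x^2.
G =
  [2, 0, 2/3]
  [0, 2/3, 0]
  [2/3, 0, 2/5],
b = (-12/5, -8/15, -44/105).
Solving gives a_0 = -67/35, a_1 = -4/5, a_2 = 15/7, so
  g(x) = 15*x^2/7 - 4*x/5 - 67/35.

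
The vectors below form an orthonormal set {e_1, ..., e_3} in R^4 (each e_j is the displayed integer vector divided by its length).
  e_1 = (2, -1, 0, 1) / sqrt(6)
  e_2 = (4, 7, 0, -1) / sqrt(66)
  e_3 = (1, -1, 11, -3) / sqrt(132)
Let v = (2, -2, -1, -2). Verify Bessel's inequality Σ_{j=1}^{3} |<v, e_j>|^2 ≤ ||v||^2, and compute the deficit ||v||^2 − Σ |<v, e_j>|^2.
Σ |<v, e_j>|^2 = 35/12; ||v||^2 = 13; deficit = 121/12

Write each e_j = u_j / sqrt(<u_j, u_j>) where u_j is the displayed integer vector. Then <v, e_j> = <v, u_j> / sqrt(<u_j, u_j>), so |<v, e_j>|^2 = <v, u_j>^2 / <u_j, u_j>.
Coefficients: <v, e_1> = 4/sqrt(6), <v, e_2> = -4/sqrt(66), <v, e_3> = -1/sqrt(132).
Square and sum: Σ |<v, e_j>|^2 = 35/12.
Compute ||v||^2 = v·v = 13.
Deficit = 13 − 35/12 = 121/12 ≥ 0, confirming Bessel's inequality. (The deficit equals ||v − Σ <v,e_j> e_j||^2, the squared distance from v to span{e_j}.)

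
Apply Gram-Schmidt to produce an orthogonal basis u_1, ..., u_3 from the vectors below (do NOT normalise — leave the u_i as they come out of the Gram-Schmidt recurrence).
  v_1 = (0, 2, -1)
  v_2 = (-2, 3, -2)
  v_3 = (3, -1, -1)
Orthogonal basis:
  u_1 = (0, 2, -1)
  u_2 = (-2, -1/5, -2/5)
  u_3 = (3/7, -6/7, -12/7)

Apply the Gram-Schmidt recurrence
  u_1 = v_1
  u_i = v_i − Σ_{j<i} ((v_i · u_j) / (u_j · u_j)) · u_j.

Step by step this gives:
  u_1 = (0, 2, -1)
  u_2 = (-2, -1/5, -2/5)
  u_3 = (3/7, -6/7, -12/7)

Orthogonality check:
  u_2 · u_1 = 0 (should be 0)
  u_3 · u_1 = 0 (should be 0)
  u_3 · u_2 = 0 (should be 0)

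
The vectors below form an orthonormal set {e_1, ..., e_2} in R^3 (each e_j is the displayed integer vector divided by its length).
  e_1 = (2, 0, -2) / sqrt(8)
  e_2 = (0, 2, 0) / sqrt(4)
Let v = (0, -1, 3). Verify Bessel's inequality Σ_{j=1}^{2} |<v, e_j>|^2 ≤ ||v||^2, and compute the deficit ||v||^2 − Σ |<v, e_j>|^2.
Σ |<v, e_j>|^2 = 11/2; ||v||^2 = 10; deficit = 9/2

Write each e_j = u_j / sqrt(<u_j, u_j>) where u_j is the displayed integer vector. Then <v, e_j> = <v, u_j> / sqrt(<u_j, u_j>), so |<v, e_j>|^2 = <v, u_j>^2 / <u_j, u_j>.
Coefficients: <v, e_1> = -6/sqrt(8), <v, e_2> = -2/sqrt(4).
Square and sum: Σ |<v, e_j>|^2 = 11/2.
Compute ||v||^2 = v·v = 10.
Deficit = 10 − 11/2 = 9/2 ≥ 0, confirming Bessel's inequality. (The deficit equals ||v − Σ <v,e_j> e_j||^2, the squared distance from v to span{e_j}.)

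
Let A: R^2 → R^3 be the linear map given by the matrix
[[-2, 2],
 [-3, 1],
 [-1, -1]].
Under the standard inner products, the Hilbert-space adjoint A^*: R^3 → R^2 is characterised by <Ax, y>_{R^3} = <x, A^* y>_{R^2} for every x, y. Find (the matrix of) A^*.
A^* = A^T =
[[-2, -3, -1],
 [2, 1, -1]]

For real matrices with standard dot products, the defining identity <Ax, y> = <x, A^* y> gives (Ax)^T y = x^T (A^*) y, i.e. x^T A^T y = x^T (A^*) y. Since this holds for all x, y, we must have A^* = A^T. Therefore
A^* =
[[-2, -3, -1],
 [2, 1, -1]].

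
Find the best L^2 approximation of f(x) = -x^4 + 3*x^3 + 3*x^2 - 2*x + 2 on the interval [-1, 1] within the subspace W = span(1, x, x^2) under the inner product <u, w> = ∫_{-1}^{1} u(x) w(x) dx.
g(x) = 15*x^2/7 - x/5 + 73/35

The best approximation g ∈ W is the orthogonal projection of f onto W. Writing g = a_0 + a_1 x + a_2 x^2, the coefficients solve the normal equations G · a = b where
  G_{ij} = <φ_i, φ_j> and b_i = <f, φ_i>, with φ_0 = 1, φ_1 = x, φ_2 = x^2.
G =
  [2, 0, 2/3]
  [0, 2/3, 0]
  [2/3, 0, 2/5],
b = (28/5, -2/15, 236/105).
Solving gives a_0 = 73/35, a_1 = -1/5, a_2 = 15/7, so
  g(x) = 15*x^2/7 - x/5 + 73/35.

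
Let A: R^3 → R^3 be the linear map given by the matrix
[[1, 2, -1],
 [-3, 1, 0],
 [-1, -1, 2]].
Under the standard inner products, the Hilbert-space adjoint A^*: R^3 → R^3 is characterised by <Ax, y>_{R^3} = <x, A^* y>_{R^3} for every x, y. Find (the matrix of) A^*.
A^* = A^T =
[[1, -3, -1],
 [2, 1, -1],
 [-1, 0, 2]]

For real matrices with standard dot products, the defining identity <Ax, y> = <x, A^* y> gives (Ax)^T y = x^T (A^*) y, i.e. x^T A^T y = x^T (A^*) y. Since this holds for all x, y, we must have A^* = A^T. Therefore
A^* =
[[1, -3, -1],
 [2, 1, -1],
 [-1, 0, 2]].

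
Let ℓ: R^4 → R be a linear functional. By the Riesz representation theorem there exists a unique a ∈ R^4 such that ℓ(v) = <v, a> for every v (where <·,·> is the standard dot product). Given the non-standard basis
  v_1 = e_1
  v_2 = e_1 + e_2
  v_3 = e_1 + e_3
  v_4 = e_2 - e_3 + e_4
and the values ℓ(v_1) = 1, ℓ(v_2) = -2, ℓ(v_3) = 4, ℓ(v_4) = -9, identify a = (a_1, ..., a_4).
a = (1, -3, 3, -3)

Write a = (a_1, ..., a_4) in the standard basis. For each basis vector v_i, ℓ(v_i) = <v_i, a> is a linear equation in the a_j's. Collect the n equations into a matrix system V a = ℓ, where row i of V is v_i (expressed in the standard basis). Since V is invertible (lower-triangular with 1s on the diagonal, up to permutation), solve by back-substitution:
  V =
[[1, 0, 0, 0],
 [1, 1, 0, 0],
 [1, 0, 1, 0],
 [0, 1, -1, 1]]
  V a = (1, -2, 4, -9)
Solving gives a = (1, -3, 3, -3).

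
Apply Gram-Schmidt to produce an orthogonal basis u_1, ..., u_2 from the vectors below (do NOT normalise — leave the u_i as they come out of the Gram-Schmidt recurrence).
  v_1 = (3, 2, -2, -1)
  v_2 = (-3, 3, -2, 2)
Orthogonal basis:
  u_1 = (3, 2, -2, -1)
  u_2 = (-17/6, 28/9, -19/9, 35/18)

Apply the Gram-Schmidt recurrence
  u_1 = v_1
  u_i = v_i − Σ_{j<i} ((v_i · u_j) / (u_j · u_j)) · u_j.

Step by step this gives:
  u_1 = (3, 2, -2, -1)
  u_2 = (-17/6, 28/9, -19/9, 35/18)

Orthogonality check:
  u_2 · u_1 = 0 (should be 0)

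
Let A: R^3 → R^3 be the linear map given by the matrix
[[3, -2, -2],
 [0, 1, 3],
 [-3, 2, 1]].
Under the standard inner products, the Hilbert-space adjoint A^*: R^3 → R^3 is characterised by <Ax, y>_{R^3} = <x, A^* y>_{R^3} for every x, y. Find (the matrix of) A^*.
A^* = A^T =
[[3, 0, -3],
 [-2, 1, 2],
 [-2, 3, 1]]

For real matrices with standard dot products, the defining identity <Ax, y> = <x, A^* y> gives (Ax)^T y = x^T (A^*) y, i.e. x^T A^T y = x^T (A^*) y. Since this holds for all x, y, we must have A^* = A^T. Therefore
A^* =
[[3, 0, -3],
 [-2, 1, 2],
 [-2, 3, 1]].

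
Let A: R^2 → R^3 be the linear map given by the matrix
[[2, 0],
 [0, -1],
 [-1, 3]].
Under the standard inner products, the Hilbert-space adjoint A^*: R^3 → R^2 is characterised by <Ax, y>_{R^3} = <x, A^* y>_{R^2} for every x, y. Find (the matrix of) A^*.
A^* = A^T =
[[2, 0, -1],
 [0, -1, 3]]

For real matrices with standard dot products, the defining identity <Ax, y> = <x, A^* y> gives (Ax)^T y = x^T (A^*) y, i.e. x^T A^T y = x^T (A^*) y. Since this holds for all x, y, we must have A^* = A^T. Therefore
A^* =
[[2, 0, -1],
 [0, -1, 3]].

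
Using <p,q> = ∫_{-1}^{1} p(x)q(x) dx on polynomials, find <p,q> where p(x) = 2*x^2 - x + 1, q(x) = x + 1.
<p,q> = 8/3

Expand the product: p(x)·q(x) = 2*x^3 + x^2 + 1.
∫_{-1}^{1} of each monomial x^k gives [2/(k+1) if k even, 0 if k odd]. Integrating term-by-term (or equivalently evaluating the antiderivative F(x) = x^4/2 + x^3/3 + x at the endpoints):
  F(1) − F(−1) = 11/6 − (-5/6) = 8/3.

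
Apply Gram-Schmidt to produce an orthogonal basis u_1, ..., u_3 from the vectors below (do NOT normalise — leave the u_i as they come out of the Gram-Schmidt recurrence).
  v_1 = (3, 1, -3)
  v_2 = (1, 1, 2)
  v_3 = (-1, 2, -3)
Orthogonal basis:
  u_1 = (3, 1, -3)
  u_2 = (25/19, 21/19, 32/19)
  u_3 = (-29/22, 261/110, -29/55)

Apply the Gram-Schmidt recurrence
  u_1 = v_1
  u_i = v_i − Σ_{j<i} ((v_i · u_j) / (u_j · u_j)) · u_j.

Step by step this gives:
  u_1 = (3, 1, -3)
  u_2 = (25/19, 21/19, 32/19)
  u_3 = (-29/22, 261/110, -29/55)

Orthogonality check:
  u_2 · u_1 = 0 (should be 0)
  u_3 · u_1 = 0 (should be 0)
  u_3 · u_2 = 0 (should be 0)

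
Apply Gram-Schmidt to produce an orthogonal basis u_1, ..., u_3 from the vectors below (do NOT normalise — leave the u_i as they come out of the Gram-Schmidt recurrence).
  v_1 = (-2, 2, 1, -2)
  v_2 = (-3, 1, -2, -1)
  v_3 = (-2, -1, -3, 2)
Orthogonal basis:
  u_1 = (-2, 2, 1, -2)
  u_2 = (-23/13, -3/13, -34/13, 3/13)
  u_3 = (-85/131, 6/131, 68/131, 125/131)

Apply the Gram-Schmidt recurrence
  u_1 = v_1
  u_i = v_i − Σ_{j<i} ((v_i · u_j) / (u_j · u_j)) · u_j.

Step by step this gives:
  u_1 = (-2, 2, 1, -2)
  u_2 = (-23/13, -3/13, -34/13, 3/13)
  u_3 = (-85/131, 6/131, 68/131, 125/131)

Orthogonality check:
  u_2 · u_1 = 0 (should be 0)
  u_3 · u_1 = 0 (should be 0)
  u_3 · u_2 = 0 (should be 0)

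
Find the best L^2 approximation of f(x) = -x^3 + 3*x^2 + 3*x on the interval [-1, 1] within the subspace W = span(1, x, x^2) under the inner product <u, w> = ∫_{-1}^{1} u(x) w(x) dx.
g(x) = 3*x^2 + 12*x/5

The best approximation g ∈ W is the orthogonal projection of f onto W. Writing g = a_0 + a_1 x + a_2 x^2, the coefficients solve the normal equations G · a = b where
  G_{ij} = <φ_i, φ_j> and b_i = <f, φ_i>, with φ_0 = 1, φ_1 = x, φ_2 = x^2.
G =
  [2, 0, 2/3]
  [0, 2/3, 0]
  [2/3, 0, 2/5],
b = (2, 8/5, 6/5).
Solving gives a_0 = 0, a_1 = 12/5, a_2 = 3, so
  g(x) = 3*x^2 + 12*x/5.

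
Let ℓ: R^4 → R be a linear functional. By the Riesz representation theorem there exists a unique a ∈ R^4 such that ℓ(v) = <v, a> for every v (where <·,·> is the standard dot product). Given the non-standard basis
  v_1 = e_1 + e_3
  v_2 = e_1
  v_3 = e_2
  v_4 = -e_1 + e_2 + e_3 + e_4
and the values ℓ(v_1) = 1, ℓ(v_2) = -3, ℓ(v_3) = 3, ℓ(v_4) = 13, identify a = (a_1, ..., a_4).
a = (-3, 3, 4, 3)

Write a = (a_1, ..., a_4) in the standard basis. For each basis vector v_i, ℓ(v_i) = <v_i, a> is a linear equation in the a_j's. Collect the n equations into a matrix system V a = ℓ, where row i of V is v_i (expressed in the standard basis). Since V is invertible (lower-triangular with 1s on the diagonal, up to permutation), solve by back-substitution:
  V =
[[1, 0, 1, 0],
 [1, 0, 0, 0],
 [0, 1, 0, 0],
 [-1, 1, 1, 1]]
  V a = (1, -3, 3, 13)
Solving gives a = (-3, 3, 4, 3).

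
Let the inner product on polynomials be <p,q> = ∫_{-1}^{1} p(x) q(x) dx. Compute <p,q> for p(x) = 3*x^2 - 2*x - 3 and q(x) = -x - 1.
<p,q> = 16/3

Expand the product: p(x)·q(x) = -3*x^3 - x^2 + 5*x + 3.
∫_{-1}^{1} of each monomial x^k gives [2/(k+1) if k even, 0 if k odd]. Integrating term-by-term (or equivalently evaluating the antiderivative F(x) = -3*x^4/4 - x^3/3 + 5*x^2/2 + 3*x at the endpoints):
  F(1) − F(−1) = 53/12 − (-11/12) = 16/3.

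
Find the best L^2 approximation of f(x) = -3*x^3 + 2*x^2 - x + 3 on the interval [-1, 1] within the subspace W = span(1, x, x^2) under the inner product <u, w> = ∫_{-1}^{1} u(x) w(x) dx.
g(x) = 2*x^2 - 14*x/5 + 3

The best approximation g ∈ W is the orthogonal projection of f onto W. Writing g = a_0 + a_1 x + a_2 x^2, the coefficients solve the normal equations G · a = b where
  G_{ij} = <φ_i, φ_j> and b_i = <f, φ_i>, with φ_0 = 1, φ_1 = x, φ_2 = x^2.
G =
  [2, 0, 2/3]
  [0, 2/3, 0]
  [2/3, 0, 2/5],
b = (22/3, -28/15, 14/5).
Solving gives a_0 = 3, a_1 = -14/5, a_2 = 2, so
  g(x) = 2*x^2 - 14*x/5 + 3.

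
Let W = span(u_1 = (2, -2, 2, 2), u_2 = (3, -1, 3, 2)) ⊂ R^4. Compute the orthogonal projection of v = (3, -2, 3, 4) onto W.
proj_W(v) = (36/11, -28/11, 36/11, 32/11)

Set up U = [u_1 | ... | u_2] ∈ R^(4×2). The projector onto W = col(U) is P = U (U^T U)^(-1) U^T.
Compute U^T U =
  [16, 18]
  [18, 23],
and U^T v = (24, 28).
Solve U^T U · c = U^T v for the coefficients: c = (12/11, 4/11). The projection is proj_W(v) = U c.
Check: (v - proj_W(v)) · u_1 = 0  (should be 0).
Check: (v - proj_W(v)) · u_2 = 0  (should be 0).
Result: proj_W(v) = (36/11, -28/11, 36/11, 32/11).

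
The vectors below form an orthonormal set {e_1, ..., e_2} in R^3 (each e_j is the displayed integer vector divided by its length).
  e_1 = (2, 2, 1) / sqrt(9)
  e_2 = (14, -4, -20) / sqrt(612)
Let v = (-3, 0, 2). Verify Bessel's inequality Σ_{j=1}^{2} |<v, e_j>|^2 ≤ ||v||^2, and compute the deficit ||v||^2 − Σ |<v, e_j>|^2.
Σ |<v, e_j>|^2 = 217/17; ||v||^2 = 13; deficit = 4/17

Write each e_j = u_j / sqrt(<u_j, u_j>) where u_j is the displayed integer vector. Then <v, e_j> = <v, u_j> / sqrt(<u_j, u_j>), so |<v, e_j>|^2 = <v, u_j>^2 / <u_j, u_j>.
Coefficients: <v, e_1> = -4/sqrt(9), <v, e_2> = -82/sqrt(612).
Square and sum: Σ |<v, e_j>|^2 = 217/17.
Compute ||v||^2 = v·v = 13.
Deficit = 13 − 217/17 = 4/17 ≥ 0, confirming Bessel's inequality. (The deficit equals ||v − Σ <v,e_j> e_j||^2, the squared distance from v to span{e_j}.)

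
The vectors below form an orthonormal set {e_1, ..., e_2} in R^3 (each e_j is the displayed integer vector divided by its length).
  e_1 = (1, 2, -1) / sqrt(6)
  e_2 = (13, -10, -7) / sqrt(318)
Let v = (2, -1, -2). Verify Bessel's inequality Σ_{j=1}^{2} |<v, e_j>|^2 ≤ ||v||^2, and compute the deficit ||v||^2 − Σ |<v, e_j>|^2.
Σ |<v, e_j>|^2 = 452/53; ||v||^2 = 9; deficit = 25/53

Write each e_j = u_j / sqrt(<u_j, u_j>) where u_j is the displayed integer vector. Then <v, e_j> = <v, u_j> / sqrt(<u_j, u_j>), so |<v, e_j>|^2 = <v, u_j>^2 / <u_j, u_j>.
Coefficients: <v, e_1> = 2/sqrt(6), <v, e_2> = 50/sqrt(318).
Square and sum: Σ |<v, e_j>|^2 = 452/53.
Compute ||v||^2 = v·v = 9.
Deficit = 9 − 452/53 = 25/53 ≥ 0, confirming Bessel's inequality. (The deficit equals ||v − Σ <v,e_j> e_j||^2, the squared distance from v to span{e_j}.)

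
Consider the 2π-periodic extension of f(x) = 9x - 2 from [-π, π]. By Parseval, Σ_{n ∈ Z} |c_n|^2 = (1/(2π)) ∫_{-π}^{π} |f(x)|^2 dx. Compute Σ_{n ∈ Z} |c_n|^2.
Σ |c_n|^2 = 27π^2 + 4

Expand and integrate term by term over [-π, π]:
  ∫ (9x)^2 dx = 81·(2π^3/3); ∫ 2·9·(-2)·x dx = 0 (odd integrand); ∫ (-2)^2 dx = 4·2π.
So (1/(2π)) ∫_{-π}^{π} (9x - 2)^2 dx = 81π^2/3 + 4 = 27π^2 + 4.
Parseval ⇒ Σ |c_n|^2 = 27π^2 + 4.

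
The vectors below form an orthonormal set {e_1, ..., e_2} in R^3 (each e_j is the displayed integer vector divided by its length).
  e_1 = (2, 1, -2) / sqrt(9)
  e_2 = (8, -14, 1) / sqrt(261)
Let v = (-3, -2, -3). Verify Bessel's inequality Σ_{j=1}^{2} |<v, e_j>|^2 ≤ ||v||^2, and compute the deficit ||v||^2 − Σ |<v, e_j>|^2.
Σ |<v, e_j>|^2 = 13/29; ||v||^2 = 22; deficit = 625/29

Write each e_j = u_j / sqrt(<u_j, u_j>) where u_j is the displayed integer vector. Then <v, e_j> = <v, u_j> / sqrt(<u_j, u_j>), so |<v, e_j>|^2 = <v, u_j>^2 / <u_j, u_j>.
Coefficients: <v, e_1> = -2/sqrt(9), <v, e_2> = 1/sqrt(261).
Square and sum: Σ |<v, e_j>|^2 = 13/29.
Compute ||v||^2 = v·v = 22.
Deficit = 22 − 13/29 = 625/29 ≥ 0, confirming Bessel's inequality. (The deficit equals ||v − Σ <v,e_j> e_j||^2, the squared distance from v to span{e_j}.)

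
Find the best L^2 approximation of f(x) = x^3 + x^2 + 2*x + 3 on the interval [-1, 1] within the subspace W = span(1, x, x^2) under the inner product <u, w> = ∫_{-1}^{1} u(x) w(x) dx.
g(x) = x^2 + 13*x/5 + 3

The best approximation g ∈ W is the orthogonal projection of f onto W. Writing g = a_0 + a_1 x + a_2 x^2, the coefficients solve the normal equations G · a = b where
  G_{ij} = <φ_i, φ_j> and b_i = <f, φ_i>, with φ_0 = 1, φ_1 = x, φ_2 = x^2.
G =
  [2, 0, 2/3]
  [0, 2/3, 0]
  [2/3, 0, 2/5],
b = (20/3, 26/15, 12/5).
Solving gives a_0 = 3, a_1 = 13/5, a_2 = 1, so
  g(x) = x^2 + 13*x/5 + 3.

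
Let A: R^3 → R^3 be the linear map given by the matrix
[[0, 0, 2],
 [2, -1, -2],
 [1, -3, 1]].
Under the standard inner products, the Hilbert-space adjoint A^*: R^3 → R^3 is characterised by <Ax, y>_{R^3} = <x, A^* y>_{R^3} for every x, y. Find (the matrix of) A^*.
A^* = A^T =
[[0, 2, 1],
 [0, -1, -3],
 [2, -2, 1]]

For real matrices with standard dot products, the defining identity <Ax, y> = <x, A^* y> gives (Ax)^T y = x^T (A^*) y, i.e. x^T A^T y = x^T (A^*) y. Since this holds for all x, y, we must have A^* = A^T. Therefore
A^* =
[[0, 2, 1],
 [0, -1, -3],
 [2, -2, 1]].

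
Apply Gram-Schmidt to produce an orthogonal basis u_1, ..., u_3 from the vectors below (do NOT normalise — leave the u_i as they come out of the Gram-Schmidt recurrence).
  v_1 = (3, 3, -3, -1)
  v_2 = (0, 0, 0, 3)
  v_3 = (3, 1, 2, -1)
Orthogonal basis:
  u_1 = (3, 3, -3, -1)
  u_2 = (9/28, 9/28, -9/28, 81/28)
  u_3 = (7/3, 1/3, 8/3, 0)

Apply the Gram-Schmidt recurrence
  u_1 = v_1
  u_i = v_i − Σ_{j<i} ((v_i · u_j) / (u_j · u_j)) · u_j.

Step by step this gives:
  u_1 = (3, 3, -3, -1)
  u_2 = (9/28, 9/28, -9/28, 81/28)
  u_3 = (7/3, 1/3, 8/3, 0)

Orthogonality check:
  u_2 · u_1 = 0 (should be 0)
  u_3 · u_1 = 0 (should be 0)
  u_3 · u_2 = 0 (should be 0)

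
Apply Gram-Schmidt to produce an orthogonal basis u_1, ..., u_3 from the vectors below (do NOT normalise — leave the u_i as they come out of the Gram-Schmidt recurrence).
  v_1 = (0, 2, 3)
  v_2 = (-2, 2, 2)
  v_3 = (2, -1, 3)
Orthogonal basis:
  u_1 = (0, 2, 3)
  u_2 = (-2, 6/13, -4/13)
  u_3 = (-1/2, -3/2, 1)

Apply the Gram-Schmidt recurrence
  u_1 = v_1
  u_i = v_i − Σ_{j<i} ((v_i · u_j) / (u_j · u_j)) · u_j.

Step by step this gives:
  u_1 = (0, 2, 3)
  u_2 = (-2, 6/13, -4/13)
  u_3 = (-1/2, -3/2, 1)

Orthogonality check:
  u_2 · u_1 = 0 (should be 0)
  u_3 · u_1 = 0 (should be 0)
  u_3 · u_2 = 0 (should be 0)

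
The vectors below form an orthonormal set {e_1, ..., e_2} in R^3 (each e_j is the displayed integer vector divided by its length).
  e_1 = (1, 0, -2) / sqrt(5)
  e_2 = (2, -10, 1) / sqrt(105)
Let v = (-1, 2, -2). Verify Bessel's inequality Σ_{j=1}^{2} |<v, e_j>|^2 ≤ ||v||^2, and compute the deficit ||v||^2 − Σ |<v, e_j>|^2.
Σ |<v, e_j>|^2 = 51/7; ||v||^2 = 9; deficit = 12/7

Write each e_j = u_j / sqrt(<u_j, u_j>) where u_j is the displayed integer vector. Then <v, e_j> = <v, u_j> / sqrt(<u_j, u_j>), so |<v, e_j>|^2 = <v, u_j>^2 / <u_j, u_j>.
Coefficients: <v, e_1> = 3/sqrt(5), <v, e_2> = -24/sqrt(105).
Square and sum: Σ |<v, e_j>|^2 = 51/7.
Compute ||v||^2 = v·v = 9.
Deficit = 9 − 51/7 = 12/7 ≥ 0, confirming Bessel's inequality. (The deficit equals ||v − Σ <v,e_j> e_j||^2, the squared distance from v to span{e_j}.)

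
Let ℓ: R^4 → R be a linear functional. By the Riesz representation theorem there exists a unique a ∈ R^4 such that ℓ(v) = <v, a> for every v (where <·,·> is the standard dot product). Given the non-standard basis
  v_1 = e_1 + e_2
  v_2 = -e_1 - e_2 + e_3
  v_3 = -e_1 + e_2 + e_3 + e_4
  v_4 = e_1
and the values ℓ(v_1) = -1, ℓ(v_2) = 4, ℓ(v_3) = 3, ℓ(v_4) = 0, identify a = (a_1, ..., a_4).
a = (0, -1, 3, 1)

Write a = (a_1, ..., a_4) in the standard basis. For each basis vector v_i, ℓ(v_i) = <v_i, a> is a linear equation in the a_j's. Collect the n equations into a matrix system V a = ℓ, where row i of V is v_i (expressed in the standard basis). Since V is invertible (lower-triangular with 1s on the diagonal, up to permutation), solve by back-substitution:
  V =
[[1, 1, 0, 0],
 [-1, -1, 1, 0],
 [-1, 1, 1, 1],
 [1, 0, 0, 0]]
  V a = (-1, 4, 3, 0)
Solving gives a = (0, -1, 3, 1).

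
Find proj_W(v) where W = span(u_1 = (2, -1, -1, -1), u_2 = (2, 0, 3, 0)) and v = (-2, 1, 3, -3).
proj_W(v) = (-2/3, 7/9, 19/9, 7/9)

Set up U = [u_1 | ... | u_2] ∈ R^(4×2). The projector onto W = col(U) is P = U (U^T U)^(-1) U^T.
Compute U^T U =
  [7, 1]
  [1, 13],
and U^T v = (-5, 5).
Solve U^T U · c = U^T v for the coefficients: c = (-7/9, 4/9). The projection is proj_W(v) = U c.
Check: (v - proj_W(v)) · u_1 = 0  (should be 0).
Check: (v - proj_W(v)) · u_2 = 0  (should be 0).
Result: proj_W(v) = (-2/3, 7/9, 19/9, 7/9).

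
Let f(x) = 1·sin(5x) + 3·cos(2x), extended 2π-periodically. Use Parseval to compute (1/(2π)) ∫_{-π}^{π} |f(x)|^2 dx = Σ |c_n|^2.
Σ |c_n|^2 = 5

Expand |f|^2 and use orthogonality of {sin(nx), cos(mx)} on [-π, π]:
  ∫_{-π}^{π} sin(nx)^2 dx = π, ∫ cos(mx)^2 dx = π, and cross terms integrate to 0.
So ∫_{-π}^{π} f(x)^2 dx = 1^2 · π + 3^2 · π = (1 + 9)π.
Divide by 2π: (1 + 9)/2 = 5.
By Parseval, this equals Σ |c_n|^2.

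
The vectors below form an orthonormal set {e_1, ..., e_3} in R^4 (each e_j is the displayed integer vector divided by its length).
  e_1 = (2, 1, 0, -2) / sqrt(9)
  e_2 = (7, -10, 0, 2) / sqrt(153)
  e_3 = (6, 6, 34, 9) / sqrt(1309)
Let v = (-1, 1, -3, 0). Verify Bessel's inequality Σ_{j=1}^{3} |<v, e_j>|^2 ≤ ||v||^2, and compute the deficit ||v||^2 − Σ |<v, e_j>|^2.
Σ |<v, e_j>|^2 = 766/77; ||v||^2 = 11; deficit = 81/77

Write each e_j = u_j / sqrt(<u_j, u_j>) where u_j is the displayed integer vector. Then <v, e_j> = <v, u_j> / sqrt(<u_j, u_j>), so |<v, e_j>|^2 = <v, u_j>^2 / <u_j, u_j>.
Coefficients: <v, e_1> = -1/sqrt(9), <v, e_2> = -17/sqrt(153), <v, e_3> = -102/sqrt(1309).
Square and sum: Σ |<v, e_j>|^2 = 766/77.
Compute ||v||^2 = v·v = 11.
Deficit = 11 − 766/77 = 81/77 ≥ 0, confirming Bessel's inequality. (The deficit equals ||v − Σ <v,e_j> e_j||^2, the squared distance from v to span{e_j}.)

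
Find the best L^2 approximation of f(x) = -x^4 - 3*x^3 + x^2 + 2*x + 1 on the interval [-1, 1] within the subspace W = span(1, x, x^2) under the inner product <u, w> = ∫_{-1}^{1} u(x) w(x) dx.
g(x) = x^2/7 + x/5 + 38/35

The best approximation g ∈ W is the orthogonal projection of f onto W. Writing g = a_0 + a_1 x + a_2 x^2, the coefficients solve the normal equations G · a = b where
  G_{ij} = <φ_i, φ_j> and b_i = <f, φ_i>, with φ_0 = 1, φ_1 = x, φ_2 = x^2.
G =
  [2, 0, 2/3]
  [0, 2/3, 0]
  [2/3, 0, 2/5],
b = (34/15, 2/15, 82/105).
Solving gives a_0 = 38/35, a_1 = 1/5, a_2 = 1/7, so
  g(x) = x^2/7 + x/5 + 38/35.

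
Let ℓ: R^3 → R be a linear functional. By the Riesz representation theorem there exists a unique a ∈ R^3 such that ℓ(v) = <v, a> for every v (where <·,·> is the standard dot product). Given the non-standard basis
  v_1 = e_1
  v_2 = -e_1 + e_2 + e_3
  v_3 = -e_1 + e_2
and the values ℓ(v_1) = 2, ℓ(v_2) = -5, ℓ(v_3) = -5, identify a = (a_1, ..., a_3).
a = (2, -3, 0)

Write a = (a_1, ..., a_3) in the standard basis. For each basis vector v_i, ℓ(v_i) = <v_i, a> is a linear equation in the a_j's. Collect the n equations into a matrix system V a = ℓ, where row i of V is v_i (expressed in the standard basis). Since V is invertible (lower-triangular with 1s on the diagonal, up to permutation), solve by back-substitution:
  V =
[[1, 0, 0],
 [-1, 1, 1],
 [-1, 1, 0]]
  V a = (2, -5, -5)
Solving gives a = (2, -3, 0).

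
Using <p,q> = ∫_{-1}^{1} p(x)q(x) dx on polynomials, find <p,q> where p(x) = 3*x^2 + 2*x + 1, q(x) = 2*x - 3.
<p,q> = -28/3

Expand the product: p(x)·q(x) = 6*x^3 - 5*x^2 - 4*x - 3.
∫_{-1}^{1} of each monomial x^k gives [2/(k+1) if k even, 0 if k odd]. Integrating term-by-term (or equivalently evaluating the antiderivative F(x) = 3*x^4/2 - 5*x^3/3 - 2*x^2 - 3*x at the endpoints):
  F(1) − F(−1) = -31/6 − (25/6) = -28/3.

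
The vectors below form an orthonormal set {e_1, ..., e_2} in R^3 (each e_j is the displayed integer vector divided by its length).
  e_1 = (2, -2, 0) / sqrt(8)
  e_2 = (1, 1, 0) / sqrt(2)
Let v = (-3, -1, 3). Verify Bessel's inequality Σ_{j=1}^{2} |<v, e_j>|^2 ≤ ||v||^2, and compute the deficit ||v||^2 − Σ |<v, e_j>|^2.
Σ |<v, e_j>|^2 = 10; ||v||^2 = 19; deficit = 9

Write each e_j = u_j / sqrt(<u_j, u_j>) where u_j is the displayed integer vector. Then <v, e_j> = <v, u_j> / sqrt(<u_j, u_j>), so |<v, e_j>|^2 = <v, u_j>^2 / <u_j, u_j>.
Coefficients: <v, e_1> = -4/sqrt(8), <v, e_2> = -4/sqrt(2).
Square and sum: Σ |<v, e_j>|^2 = 10.
Compute ||v||^2 = v·v = 19.
Deficit = 19 − 10 = 9 ≥ 0, confirming Bessel's inequality. (The deficit equals ||v − Σ <v,e_j> e_j||^2, the squared distance from v to span{e_j}.)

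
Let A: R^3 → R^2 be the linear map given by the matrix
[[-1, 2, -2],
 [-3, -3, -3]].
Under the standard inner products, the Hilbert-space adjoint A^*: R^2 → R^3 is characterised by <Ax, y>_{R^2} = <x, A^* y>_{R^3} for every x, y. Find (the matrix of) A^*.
A^* = A^T =
[[-1, -3],
 [2, -3],
 [-2, -3]]

For real matrices with standard dot products, the defining identity <Ax, y> = <x, A^* y> gives (Ax)^T y = x^T (A^*) y, i.e. x^T A^T y = x^T (A^*) y. Since this holds for all x, y, we must have A^* = A^T. Therefore
A^* =
[[-1, -3],
 [2, -3],
 [-2, -3]].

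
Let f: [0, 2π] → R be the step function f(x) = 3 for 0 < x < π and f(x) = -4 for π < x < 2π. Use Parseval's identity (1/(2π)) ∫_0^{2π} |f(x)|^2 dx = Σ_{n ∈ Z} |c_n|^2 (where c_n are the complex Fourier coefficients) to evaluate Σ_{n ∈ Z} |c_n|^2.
Σ |c_n|^2 = 25/2

Parseval equates the L^2 energy of f (normalised by 1/(2π)) with the ℓ^2 sum of its Fourier coefficients: (1/(2π)) ∫_0^{2π} |f|^2 = Σ |c_n|^2.
Compute the left side: (1/(2π)) [∫_0^π 3^2 dx + ∫_π^{2π} (-4)^2 dx] = (1/(2π)) · (9π + 16π) = (9 + 16)/2 = 25/2.
So Σ_{n ∈ Z} |c_n|^2 = 25/2.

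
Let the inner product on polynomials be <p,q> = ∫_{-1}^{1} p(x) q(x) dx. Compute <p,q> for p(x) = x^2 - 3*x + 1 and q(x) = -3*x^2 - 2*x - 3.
<p,q> = -36/5

Expand the product: p(x)·q(x) = -3*x^4 + 7*x^3 + 7*x - 3.
∫_{-1}^{1} of each monomial x^k gives [2/(k+1) if k even, 0 if k odd]. Integrating term-by-term (or equivalently evaluating the antiderivative F(x) = -3*x^5/5 + 7*x^4/4 + 7*x^2/2 - 3*x at the endpoints):
  F(1) − F(−1) = 33/20 − (177/20) = -36/5.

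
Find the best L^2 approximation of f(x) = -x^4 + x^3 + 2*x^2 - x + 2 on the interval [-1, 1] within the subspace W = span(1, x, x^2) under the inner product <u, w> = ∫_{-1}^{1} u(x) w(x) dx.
g(x) = 8*x^2/7 - 2*x/5 + 73/35

The best approximation g ∈ W is the orthogonal projection of f onto W. Writing g = a_0 + a_1 x + a_2 x^2, the coefficients solve the normal equations G · a = b where
  G_{ij} = <φ_i, φ_j> and b_i = <f, φ_i>, with φ_0 = 1, φ_1 = x, φ_2 = x^2.
G =
  [2, 0, 2/3]
  [0, 2/3, 0]
  [2/3, 0, 2/5],
b = (74/15, -4/15, 194/105).
Solving gives a_0 = 73/35, a_1 = -2/5, a_2 = 8/7, so
  g(x) = 8*x^2/7 - 2*x/5 + 73/35.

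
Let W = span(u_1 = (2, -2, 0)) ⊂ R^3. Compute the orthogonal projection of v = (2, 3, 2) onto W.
proj_W(v) = (-1/2, 1/2, 0)

Set up U = [u_1 | ... | u_1] ∈ R^(3×1). The projector onto W = col(U) is P = U (U^T U)^(-1) U^T.
Compute U^T U =
  [8],
and U^T v = (-2).
Solve U^T U · c = U^T v for the coefficients: c = (-1/4). The projection is proj_W(v) = U c.
Check: (v - proj_W(v)) · u_1 = 0  (should be 0).
Result: proj_W(v) = (-1/2, 1/2, 0).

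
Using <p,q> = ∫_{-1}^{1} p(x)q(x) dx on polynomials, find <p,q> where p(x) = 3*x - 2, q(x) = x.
<p,q> = 2

Expand the product: p(x)·q(x) = 3*x^2 - 2*x.
∫_{-1}^{1} of each monomial x^k gives [2/(k+1) if k even, 0 if k odd]. Integrating term-by-term (or equivalently evaluating the antiderivative F(x) = x^3 - x^2 at the endpoints):
  F(1) − F(−1) = 0 − (-2) = 2.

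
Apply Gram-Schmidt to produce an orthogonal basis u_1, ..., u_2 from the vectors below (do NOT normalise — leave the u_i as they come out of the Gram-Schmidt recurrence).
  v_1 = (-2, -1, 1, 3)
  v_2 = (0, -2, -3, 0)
Orthogonal basis:
  u_1 = (-2, -1, 1, 3)
  u_2 = (-2/15, -31/15, -44/15, 1/5)

Apply the Gram-Schmidt recurrence
  u_1 = v_1
  u_i = v_i − Σ_{j<i} ((v_i · u_j) / (u_j · u_j)) · u_j.

Step by step this gives:
  u_1 = (-2, -1, 1, 3)
  u_2 = (-2/15, -31/15, -44/15, 1/5)

Orthogonality check:
  u_2 · u_1 = 0 (should be 0)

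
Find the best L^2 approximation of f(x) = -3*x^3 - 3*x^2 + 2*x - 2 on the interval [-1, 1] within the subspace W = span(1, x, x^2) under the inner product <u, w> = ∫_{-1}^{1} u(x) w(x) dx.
g(x) = -3*x^2 + x/5 - 2

The best approximation g ∈ W is the orthogonal projection of f onto W. Writing g = a_0 + a_1 x + a_2 x^2, the coefficients solve the normal equations G · a = b where
  G_{ij} = <φ_i, φ_j> and b_i = <f, φ_i>, with φ_0 = 1, φ_1 = x, φ_2 = x^2.
G =
  [2, 0, 2/3]
  [0, 2/3, 0]
  [2/3, 0, 2/5],
b = (-6, 2/15, -38/15).
Solving gives a_0 = -2, a_1 = 1/5, a_2 = -3, so
  g(x) = -3*x^2 + x/5 - 2.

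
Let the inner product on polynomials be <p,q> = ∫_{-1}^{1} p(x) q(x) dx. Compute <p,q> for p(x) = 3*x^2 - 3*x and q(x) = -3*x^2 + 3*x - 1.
<p,q> = -58/5

Expand the product: p(x)·q(x) = -9*x^4 + 18*x^3 - 12*x^2 + 3*x.
∫_{-1}^{1} of each monomial x^k gives [2/(k+1) if k even, 0 if k odd]. Integrating term-by-term (or equivalently evaluating the antiderivative F(x) = -9*x^5/5 + 9*x^4/2 - 4*x^3 + 3*x^2/2 at the endpoints):
  F(1) − F(−1) = 1/5 − (59/5) = -58/5.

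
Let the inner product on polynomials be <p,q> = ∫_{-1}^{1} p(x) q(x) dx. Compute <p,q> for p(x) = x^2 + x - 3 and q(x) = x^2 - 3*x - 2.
<p,q> = 106/15

Expand the product: p(x)·q(x) = x^4 - 2*x^3 - 8*x^2 + 7*x + 6.
∫_{-1}^{1} of each monomial x^k gives [2/(k+1) if k even, 0 if k odd]. Integrating term-by-term (or equivalently evaluating the antiderivative F(x) = x^5/5 - x^4/2 - 8*x^3/3 + 7*x^2/2 + 6*x at the endpoints):
  F(1) − F(−1) = 98/15 − (-8/15) = 106/15.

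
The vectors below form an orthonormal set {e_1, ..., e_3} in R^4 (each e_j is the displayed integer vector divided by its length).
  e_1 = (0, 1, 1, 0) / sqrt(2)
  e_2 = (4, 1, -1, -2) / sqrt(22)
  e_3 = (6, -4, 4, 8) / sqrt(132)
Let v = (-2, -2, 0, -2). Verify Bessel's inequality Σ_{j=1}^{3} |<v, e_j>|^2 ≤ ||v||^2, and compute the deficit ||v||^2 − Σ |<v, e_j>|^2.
Σ |<v, e_j>|^2 = 20/3; ||v||^2 = 12; deficit = 16/3

Write each e_j = u_j / sqrt(<u_j, u_j>) where u_j is the displayed integer vector. Then <v, e_j> = <v, u_j> / sqrt(<u_j, u_j>), so |<v, e_j>|^2 = <v, u_j>^2 / <u_j, u_j>.
Coefficients: <v, e_1> = -2/sqrt(2), <v, e_2> = -6/sqrt(22), <v, e_3> = -20/sqrt(132).
Square and sum: Σ |<v, e_j>|^2 = 20/3.
Compute ||v||^2 = v·v = 12.
Deficit = 12 − 20/3 = 16/3 ≥ 0, confirming Bessel's inequality. (The deficit equals ||v − Σ <v,e_j> e_j||^2, the squared distance from v to span{e_j}.)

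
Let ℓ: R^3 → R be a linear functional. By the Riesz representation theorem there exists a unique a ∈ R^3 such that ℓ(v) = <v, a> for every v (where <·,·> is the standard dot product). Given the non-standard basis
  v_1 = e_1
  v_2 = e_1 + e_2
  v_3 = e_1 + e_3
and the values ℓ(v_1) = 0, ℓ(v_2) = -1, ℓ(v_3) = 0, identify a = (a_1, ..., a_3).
a = (0, -1, 0)

Write a = (a_1, ..., a_3) in the standard basis. For each basis vector v_i, ℓ(v_i) = <v_i, a> is a linear equation in the a_j's. Collect the n equations into a matrix system V a = ℓ, where row i of V is v_i (expressed in the standard basis). Since V is invertible (lower-triangular with 1s on the diagonal, up to permutation), solve by back-substitution:
  V =
[[1, 0, 0],
 [1, 1, 0],
 [1, 0, 1]]
  V a = (0, -1, 0)
Solving gives a = (0, -1, 0).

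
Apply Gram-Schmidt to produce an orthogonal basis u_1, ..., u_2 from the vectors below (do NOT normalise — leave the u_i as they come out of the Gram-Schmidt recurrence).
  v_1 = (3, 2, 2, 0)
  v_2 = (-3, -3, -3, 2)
Orthogonal basis:
  u_1 = (3, 2, 2, 0)
  u_2 = (12/17, -9/17, -9/17, 2)

Apply the Gram-Schmidt recurrence
  u_1 = v_1
  u_i = v_i − Σ_{j<i} ((v_i · u_j) / (u_j · u_j)) · u_j.

Step by step this gives:
  u_1 = (3, 2, 2, 0)
  u_2 = (12/17, -9/17, -9/17, 2)

Orthogonality check:
  u_2 · u_1 = 0 (should be 0)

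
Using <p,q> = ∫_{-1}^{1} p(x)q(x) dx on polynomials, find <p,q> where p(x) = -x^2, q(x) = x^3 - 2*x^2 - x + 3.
<p,q> = -6/5

Expand the product: p(x)·q(x) = -x^5 + 2*x^4 + x^3 - 3*x^2.
∫_{-1}^{1} of each monomial x^k gives [2/(k+1) if k even, 0 if k odd]. Integrating term-by-term (or equivalently evaluating the antiderivative F(x) = -x^6/6 + 2*x^5/5 + x^4/4 - x^3 at the endpoints):
  F(1) − F(−1) = -31/60 − (41/60) = -6/5.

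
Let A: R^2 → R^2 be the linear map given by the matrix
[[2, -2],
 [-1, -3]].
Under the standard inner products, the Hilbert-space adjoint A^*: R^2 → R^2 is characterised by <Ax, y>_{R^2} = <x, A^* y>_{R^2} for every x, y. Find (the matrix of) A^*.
A^* = A^T =
[[2, -1],
 [-2, -3]]

For real matrices with standard dot products, the defining identity <Ax, y> = <x, A^* y> gives (Ax)^T y = x^T (A^*) y, i.e. x^T A^T y = x^T (A^*) y. Since this holds for all x, y, we must have A^* = A^T. Therefore
A^* =
[[2, -1],
 [-2, -3]].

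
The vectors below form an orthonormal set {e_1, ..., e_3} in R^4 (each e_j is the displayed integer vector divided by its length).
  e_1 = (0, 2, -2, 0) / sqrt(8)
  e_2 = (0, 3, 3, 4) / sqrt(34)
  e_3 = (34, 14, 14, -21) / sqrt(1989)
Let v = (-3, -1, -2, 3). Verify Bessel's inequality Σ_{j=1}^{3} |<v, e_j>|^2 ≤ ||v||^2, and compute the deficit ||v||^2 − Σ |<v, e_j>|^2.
Σ |<v, e_j>|^2 = 290/13; ||v||^2 = 23; deficit = 9/13

Write each e_j = u_j / sqrt(<u_j, u_j>) where u_j is the displayed integer vector. Then <v, e_j> = <v, u_j> / sqrt(<u_j, u_j>), so |<v, e_j>|^2 = <v, u_j>^2 / <u_j, u_j>.
Coefficients: <v, e_1> = 2/sqrt(8), <v, e_2> = 3/sqrt(34), <v, e_3> = -207/sqrt(1989).
Square and sum: Σ |<v, e_j>|^2 = 290/13.
Compute ||v||^2 = v·v = 23.
Deficit = 23 − 290/13 = 9/13 ≥ 0, confirming Bessel's inequality. (The deficit equals ||v − Σ <v,e_j> e_j||^2, the squared distance from v to span{e_j}.)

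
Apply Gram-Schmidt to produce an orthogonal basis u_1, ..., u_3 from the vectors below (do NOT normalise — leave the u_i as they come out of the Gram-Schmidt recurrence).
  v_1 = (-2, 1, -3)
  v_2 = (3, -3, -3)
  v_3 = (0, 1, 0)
Orthogonal basis:
  u_1 = (-2, 1, -3)
  u_2 = (3, -3, -3)
  u_3 = (10/21, 25/42, -5/42)

Apply the Gram-Schmidt recurrence
  u_1 = v_1
  u_i = v_i − Σ_{j<i} ((v_i · u_j) / (u_j · u_j)) · u_j.

Step by step this gives:
  u_1 = (-2, 1, -3)
  u_2 = (3, -3, -3)
  u_3 = (10/21, 25/42, -5/42)

Orthogonality check:
  u_2 · u_1 = 0 (should be 0)
  u_3 · u_1 = 0 (should be 0)
  u_3 · u_2 = 0 (should be 0)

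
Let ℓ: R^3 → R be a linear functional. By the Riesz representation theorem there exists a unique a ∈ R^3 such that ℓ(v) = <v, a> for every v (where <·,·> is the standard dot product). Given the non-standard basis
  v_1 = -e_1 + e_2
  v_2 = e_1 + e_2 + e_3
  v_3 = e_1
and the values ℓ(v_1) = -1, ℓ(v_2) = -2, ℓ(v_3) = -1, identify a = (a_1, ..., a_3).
a = (-1, -2, 1)

Write a = (a_1, ..., a_3) in the standard basis. For each basis vector v_i, ℓ(v_i) = <v_i, a> is a linear equation in the a_j's. Collect the n equations into a matrix system V a = ℓ, where row i of V is v_i (expressed in the standard basis). Since V is invertible (lower-triangular with 1s on the diagonal, up to permutation), solve by back-substitution:
  V =
[[-1, 1, 0],
 [1, 1, 1],
 [1, 0, 0]]
  V a = (-1, -2, -1)
Solving gives a = (-1, -2, 1).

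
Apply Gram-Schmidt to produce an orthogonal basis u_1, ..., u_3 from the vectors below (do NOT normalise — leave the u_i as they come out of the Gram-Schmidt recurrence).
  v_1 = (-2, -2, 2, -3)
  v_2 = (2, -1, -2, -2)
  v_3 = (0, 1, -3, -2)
Orthogonal basis:
  u_1 = (-2, -2, 2, -3)
  u_2 = (2, -1, -2, -2)
  u_3 = (-430/273, 410/273, -389/273, -82/91)

Apply the Gram-Schmidt recurrence
  u_1 = v_1
  u_i = v_i − Σ_{j<i} ((v_i · u_j) / (u_j · u_j)) · u_j.

Step by step this gives:
  u_1 = (-2, -2, 2, -3)
  u_2 = (2, -1, -2, -2)
  u_3 = (-430/273, 410/273, -389/273, -82/91)

Orthogonality check:
  u_2 · u_1 = 0 (should be 0)
  u_3 · u_1 = 0 (should be 0)
  u_3 · u_2 = 0 (should be 0)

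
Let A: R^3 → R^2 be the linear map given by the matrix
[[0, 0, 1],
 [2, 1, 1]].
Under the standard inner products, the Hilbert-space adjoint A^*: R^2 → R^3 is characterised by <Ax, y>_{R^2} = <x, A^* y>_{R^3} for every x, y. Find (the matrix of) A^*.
A^* = A^T =
[[0, 2],
 [0, 1],
 [1, 1]]

For real matrices with standard dot products, the defining identity <Ax, y> = <x, A^* y> gives (Ax)^T y = x^T (A^*) y, i.e. x^T A^T y = x^T (A^*) y. Since this holds for all x, y, we must have A^* = A^T. Therefore
A^* =
[[0, 2],
 [0, 1],
 [1, 1]].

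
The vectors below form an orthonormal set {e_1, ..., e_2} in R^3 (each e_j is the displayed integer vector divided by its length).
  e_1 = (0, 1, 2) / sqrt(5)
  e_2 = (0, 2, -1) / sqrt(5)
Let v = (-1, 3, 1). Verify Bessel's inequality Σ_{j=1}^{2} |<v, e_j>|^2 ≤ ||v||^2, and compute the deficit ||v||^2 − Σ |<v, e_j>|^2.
Σ |<v, e_j>|^2 = 10; ||v||^2 = 11; deficit = 1

Write each e_j = u_j / sqrt(<u_j, u_j>) where u_j is the displayed integer vector. Then <v, e_j> = <v, u_j> / sqrt(<u_j, u_j>), so |<v, e_j>|^2 = <v, u_j>^2 / <u_j, u_j>.
Coefficients: <v, e_1> = 5/sqrt(5), <v, e_2> = 5/sqrt(5).
Square and sum: Σ |<v, e_j>|^2 = 10.
Compute ||v||^2 = v·v = 11.
Deficit = 11 − 10 = 1 ≥ 0, confirming Bessel's inequality. (The deficit equals ||v − Σ <v,e_j> e_j||^2, the squared distance from v to span{e_j}.)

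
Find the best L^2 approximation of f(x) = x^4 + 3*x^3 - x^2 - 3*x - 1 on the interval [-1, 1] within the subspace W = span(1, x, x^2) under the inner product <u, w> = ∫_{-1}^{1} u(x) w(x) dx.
g(x) = -x^2/7 - 6*x/5 - 38/35

The best approximation g ∈ W is the orthogonal projection of f onto W. Writing g = a_0 + a_1 x + a_2 x^2, the coefficients solve the normal equations G · a = b where
  G_{ij} = <φ_i, φ_j> and b_i = <f, φ_i>, with φ_0 = 1, φ_1 = x, φ_2 = x^2.
G =
  [2, 0, 2/3]
  [0, 2/3, 0]
  [2/3, 0, 2/5],
b = (-34/15, -4/5, -82/105).
Solving gives a_0 = -38/35, a_1 = -6/5, a_2 = -1/7, so
  g(x) = -x^2/7 - 6*x/5 - 38/35.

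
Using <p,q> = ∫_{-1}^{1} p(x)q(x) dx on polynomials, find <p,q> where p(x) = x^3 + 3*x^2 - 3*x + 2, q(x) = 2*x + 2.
<p,q> = 44/5

Expand the product: p(x)·q(x) = 2*x^4 + 8*x^3 - 2*x + 4.
∫_{-1}^{1} of each monomial x^k gives [2/(k+1) if k even, 0 if k odd]. Integrating term-by-term (or equivalently evaluating the antiderivative F(x) = 2*x^5/5 + 2*x^4 - x^2 + 4*x at the endpoints):
  F(1) − F(−1) = 27/5 − (-17/5) = 44/5.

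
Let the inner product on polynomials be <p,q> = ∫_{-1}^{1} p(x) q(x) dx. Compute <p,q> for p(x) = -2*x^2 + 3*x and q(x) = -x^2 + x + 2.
<p,q> = 2/15

Expand the product: p(x)·q(x) = 2*x^4 - 5*x^3 - x^2 + 6*x.
∫_{-1}^{1} of each monomial x^k gives [2/(k+1) if k even, 0 if k odd]. Integrating term-by-term (or equivalently evaluating the antiderivative F(x) = 2*x^5/5 - 5*x^4/4 - x^3/3 + 3*x^2 at the endpoints):
  F(1) − F(−1) = 109/60 − (101/60) = 2/15.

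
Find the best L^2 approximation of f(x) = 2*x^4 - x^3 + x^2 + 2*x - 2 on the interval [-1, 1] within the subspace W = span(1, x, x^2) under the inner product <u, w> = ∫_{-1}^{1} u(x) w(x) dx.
g(x) = 19*x^2/7 + 7*x/5 - 76/35

The best approximation g ∈ W is the orthogonal projection of f onto W. Writing g = a_0 + a_1 x + a_2 x^2, the coefficients solve the normal equations G · a = b where
  G_{ij} = <φ_i, φ_j> and b_i = <f, φ_i>, with φ_0 = 1, φ_1 = x, φ_2 = x^2.
G =
  [2, 0, 2/3]
  [0, 2/3, 0]
  [2/3, 0, 2/5],
b = (-38/15, 14/15, -38/105).
Solving gives a_0 = -76/35, a_1 = 7/5, a_2 = 19/7, so
  g(x) = 19*x^2/7 + 7*x/5 - 76/35.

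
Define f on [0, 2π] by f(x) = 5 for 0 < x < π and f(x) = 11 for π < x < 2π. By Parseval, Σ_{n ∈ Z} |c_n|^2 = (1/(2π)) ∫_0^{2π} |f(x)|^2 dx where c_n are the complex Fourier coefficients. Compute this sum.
Σ |c_n|^2 = 73

Parseval equates the L^2 energy of f (normalised by 1/(2π)) with the ℓ^2 sum of its Fourier coefficients: (1/(2π)) ∫_0^{2π} |f|^2 = Σ |c_n|^2.
Compute the left side: (1/(2π)) [∫_0^π 5^2 dx + ∫_π^{2π} 11^2 dx] = (1/(2π)) · (25π + 121π) = (25 + 121)/2 = 73.
So Σ_{n ∈ Z} |c_n|^2 = 73.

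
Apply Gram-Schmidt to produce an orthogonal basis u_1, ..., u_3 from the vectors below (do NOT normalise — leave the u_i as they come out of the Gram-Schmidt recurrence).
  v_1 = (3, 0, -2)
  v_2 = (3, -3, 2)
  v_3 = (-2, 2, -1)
Orthogonal basis:
  u_1 = (3, 0, -2)
  u_2 = (24/13, -3, 36/13)
  u_3 = (2/29, 4/29, 3/29)

Apply the Gram-Schmidt recurrence
  u_1 = v_1
  u_i = v_i − Σ_{j<i} ((v_i · u_j) / (u_j · u_j)) · u_j.

Step by step this gives:
  u_1 = (3, 0, -2)
  u_2 = (24/13, -3, 36/13)
  u_3 = (2/29, 4/29, 3/29)

Orthogonality check:
  u_2 · u_1 = 0 (should be 0)
  u_3 · u_1 = 0 (should be 0)
  u_3 · u_2 = 0 (should be 0)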